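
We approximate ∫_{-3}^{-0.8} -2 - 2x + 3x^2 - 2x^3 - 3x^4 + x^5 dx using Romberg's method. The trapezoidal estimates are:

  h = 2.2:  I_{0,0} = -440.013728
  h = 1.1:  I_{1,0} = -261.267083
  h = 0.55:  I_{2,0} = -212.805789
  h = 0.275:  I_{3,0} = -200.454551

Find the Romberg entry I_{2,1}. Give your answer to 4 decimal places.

-196.6520

I_{2,1} = -212.805789 + (-212.805789 − (-261.267083))/3 = -196.652024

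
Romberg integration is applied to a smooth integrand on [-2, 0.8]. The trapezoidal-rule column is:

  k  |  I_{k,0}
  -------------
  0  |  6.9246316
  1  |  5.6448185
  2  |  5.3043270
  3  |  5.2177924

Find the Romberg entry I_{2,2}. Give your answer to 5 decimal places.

I_{1,1} = (4·5.6448185 − 6.9246316) / 3 = 5.2182141
I_{2,1} = (4·5.3043270 − 5.6448185) / 3 = 5.1908298
I_{2,2} = (16·5.1908298 − 5.2182141) / 15 = 5.1890042

5.18900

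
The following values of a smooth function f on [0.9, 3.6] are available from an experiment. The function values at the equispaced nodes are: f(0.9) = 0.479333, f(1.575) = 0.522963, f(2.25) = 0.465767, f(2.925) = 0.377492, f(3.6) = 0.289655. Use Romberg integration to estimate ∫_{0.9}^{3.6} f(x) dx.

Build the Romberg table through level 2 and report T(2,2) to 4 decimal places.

1.1936

T(0,0) (trapezoid, 1 panel, h=2.7000): 1.038134
T(1,0) (trapezoid, 2 panels, h=1.3500): 1.147852
T(2,0) (trapezoid, 4 panels, h=0.6750): 1.181733
T(1,1) = 1.147852 + (1.147852 − 1.038134)/3 = 1.184425
T(2,1) = 1.181733 + (1.181733 − 1.147852)/3 = 1.193027
T(2,2) = 1.193027 + (1.193027 − 1.184425)/15 = 1.193600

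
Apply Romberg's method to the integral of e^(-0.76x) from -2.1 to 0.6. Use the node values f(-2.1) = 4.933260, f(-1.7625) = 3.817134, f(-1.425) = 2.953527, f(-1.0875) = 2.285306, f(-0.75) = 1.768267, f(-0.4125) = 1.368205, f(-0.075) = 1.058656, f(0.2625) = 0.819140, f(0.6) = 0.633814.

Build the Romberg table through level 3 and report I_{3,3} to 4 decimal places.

I_{0,0} (trapezoid, 1 panel, h=2.7000): 7.515550
I_{1,0} (trapezoid, 2 panels, h=1.3500): 6.144935
I_{2,0} (trapezoid, 4 panels, h=0.6750): 5.780691
I_{3,0} (trapezoid, 8 panels, h=0.3375): 5.688148
I_{1,1} = 6.144935 + (6.144935 − 7.515550)/3 = 5.688063
I_{2,1} = 5.780691 + (5.780691 − 6.144935)/3 = 5.659276
I_{3,1} = 5.688148 + (5.688148 − 5.780691)/3 = 5.657300
I_{2,2} = 5.659276 + (5.659276 − 5.688063)/15 = 5.657357
I_{3,2} = 5.657300 + (5.657300 − 5.659276)/15 = 5.657168
I_{3,3} = 5.657168 + (5.657168 − 5.657357)/63 = 5.657165

5.6572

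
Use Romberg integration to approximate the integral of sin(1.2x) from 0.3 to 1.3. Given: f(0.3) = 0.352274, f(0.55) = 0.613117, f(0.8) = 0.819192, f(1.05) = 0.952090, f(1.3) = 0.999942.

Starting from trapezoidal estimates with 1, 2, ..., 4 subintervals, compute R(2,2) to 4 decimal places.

0.7709

R(0,0) (trapezoid, 1 panel, h=1.0000): 0.676108
R(1,0) (trapezoid, 2 panels, h=0.5000): 0.747650
R(2,0) (trapezoid, 4 panels, h=0.2500): 0.765127
R(1,1) = 0.747650 + (0.747650 − 0.676108)/3 = 0.771497
R(2,1) = 0.765127 + (0.765127 − 0.747650)/3 = 0.770953
R(2,2) = 0.770953 + (0.770953 − 0.771497)/15 = 0.770917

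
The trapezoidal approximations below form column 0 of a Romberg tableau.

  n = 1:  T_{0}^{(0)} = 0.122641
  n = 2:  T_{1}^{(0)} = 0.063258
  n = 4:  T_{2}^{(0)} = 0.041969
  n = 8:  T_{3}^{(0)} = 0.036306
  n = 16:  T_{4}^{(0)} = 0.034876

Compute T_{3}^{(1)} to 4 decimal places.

0.0344

Richardson extrapolation on the trapezoidal column (denominator 4−1=3):
T_{3}^{(1)} = (4·0.036306 − 0.041969) / 3 = 0.034418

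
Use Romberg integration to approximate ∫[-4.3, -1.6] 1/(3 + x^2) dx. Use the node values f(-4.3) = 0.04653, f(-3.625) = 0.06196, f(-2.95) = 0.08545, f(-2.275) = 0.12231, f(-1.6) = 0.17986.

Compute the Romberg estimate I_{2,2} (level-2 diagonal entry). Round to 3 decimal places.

I_{0,0} (trapezoid, 1 panel, h=2.7000): 0.30563
I_{1,0} (trapezoid, 2 panels, h=1.3500): 0.26817
I_{2,0} (trapezoid, 4 panels, h=0.6750): 0.25847
I_{1,1} = 0.26817 + (0.26817 − 0.30563)/3 = 0.25568
I_{2,1} = 0.25847 + (0.25847 − 0.26817)/3 = 0.25524
I_{2,2} = 0.25524 + (0.25524 − 0.25568)/15 = 0.25521

0.255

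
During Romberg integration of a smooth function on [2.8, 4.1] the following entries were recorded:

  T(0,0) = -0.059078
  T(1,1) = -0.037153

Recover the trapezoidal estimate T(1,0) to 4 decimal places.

From T(1,1) = (4·T(1,0) − T(0,0))/3, solve for T(1,0):
4·T(1,0) = 3·(-0.037153) + (-0.059078) = -0.170537
T(1,0) = -0.042634

-0.0426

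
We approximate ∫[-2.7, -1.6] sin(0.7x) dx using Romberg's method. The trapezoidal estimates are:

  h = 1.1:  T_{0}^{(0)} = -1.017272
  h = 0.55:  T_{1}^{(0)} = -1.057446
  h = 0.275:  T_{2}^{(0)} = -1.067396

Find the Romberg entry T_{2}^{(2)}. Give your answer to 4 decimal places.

Richardson extrapolation on the trapezoidal column (denominator 4−1=3):
T_{1}^{(1)} = -1.057446 + (-1.057446 − (-1.017272))/3 = -1.070837
T_{2}^{(1)} = (4·(-1.067396) − (-1.057446)) / 3 = -1.070713
T_{2}^{(2)} = (16·(-1.070713) − (-1.070837)) / 15 = -1.070705

-1.0707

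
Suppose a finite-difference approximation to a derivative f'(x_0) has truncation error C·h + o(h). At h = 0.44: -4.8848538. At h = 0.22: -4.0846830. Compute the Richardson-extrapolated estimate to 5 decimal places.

-3.28451

Extrapolated value = (2·A(h/2) − A(h)) / (2 − 1)
= (2·(-4.0846830) − (-4.8848538)) / 1
= -3.2845122 / 1 = -3.2845122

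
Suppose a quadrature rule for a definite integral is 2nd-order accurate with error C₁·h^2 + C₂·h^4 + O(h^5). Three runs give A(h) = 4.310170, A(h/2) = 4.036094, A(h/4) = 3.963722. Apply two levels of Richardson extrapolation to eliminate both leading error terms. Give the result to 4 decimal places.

3.9393

First eliminate the h^2 term (factor 2^2 = 4):
  B₁ = (4·4.036094 − 4.310170)/3 = 3.944735
  B₂ = (4·3.963722 − 4.036094)/3 = 3.939598
Then eliminate the h^4 term (factor 2^4 = 16):
  (16·3.939598 − 3.944735)/15 = 3.939256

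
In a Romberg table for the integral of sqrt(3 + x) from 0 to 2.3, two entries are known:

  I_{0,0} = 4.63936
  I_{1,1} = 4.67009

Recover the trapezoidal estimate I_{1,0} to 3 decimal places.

From I_{1,1} = (4·I_{1,0} − I_{0,0})/3, solve for I_{1,0}:
4·I_{1,0} = 3·4.67009 + 4.63936 = 18.64963
I_{1,0} = 4.66241

4.662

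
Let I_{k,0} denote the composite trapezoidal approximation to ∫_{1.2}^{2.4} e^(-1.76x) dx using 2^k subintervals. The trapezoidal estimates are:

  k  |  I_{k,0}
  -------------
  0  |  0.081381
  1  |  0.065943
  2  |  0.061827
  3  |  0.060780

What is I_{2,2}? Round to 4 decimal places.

Richardson extrapolation on the trapezoidal column (denominator 4−1=3):
I_{1,1} = 0.065943 + (0.065943 − 0.081381)/3 = 0.060797
I_{2,1} = (4·0.061827 − 0.065943) / 3 = 0.060455
I_{2,2} = (16·0.060455 − 0.060797) / 15 = 0.060432

0.0604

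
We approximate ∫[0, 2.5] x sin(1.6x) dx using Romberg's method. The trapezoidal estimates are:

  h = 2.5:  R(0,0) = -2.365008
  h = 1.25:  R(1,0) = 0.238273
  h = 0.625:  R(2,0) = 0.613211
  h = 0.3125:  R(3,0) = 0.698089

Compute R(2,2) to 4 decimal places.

0.7137

Richardson extrapolation on the trapezoidal column (denominator 4−1=3):
R(1,1) = (4·0.238273 − (-2.365008)) / 3 = 1.106033
R(2,1) = (4·0.613211 − 0.238273) / 3 = 0.738190
R(2,2) = (16·0.738190 − 1.106033) / 15 = 0.713667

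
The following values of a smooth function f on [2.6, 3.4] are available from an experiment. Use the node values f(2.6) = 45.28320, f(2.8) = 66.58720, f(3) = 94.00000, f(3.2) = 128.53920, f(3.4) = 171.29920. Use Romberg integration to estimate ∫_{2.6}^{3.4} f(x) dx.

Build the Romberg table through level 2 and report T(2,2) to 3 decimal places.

T(0,0) (trapezoid, 1 panel, h=0.8000): 86.63296
T(1,0) (trapezoid, 2 panels, h=0.4000): 80.91648
T(2,0) (trapezoid, 4 panels, h=0.2000): 79.48352
T(1,1) = 80.91648 + (80.91648 − 86.63296)/3 = 79.01099
T(2,1) = 79.48352 + (79.48352 − 80.91648)/3 = 79.00587
T(2,2) = 79.00587 + (79.00587 − 79.01099)/15 = 79.00553

79.006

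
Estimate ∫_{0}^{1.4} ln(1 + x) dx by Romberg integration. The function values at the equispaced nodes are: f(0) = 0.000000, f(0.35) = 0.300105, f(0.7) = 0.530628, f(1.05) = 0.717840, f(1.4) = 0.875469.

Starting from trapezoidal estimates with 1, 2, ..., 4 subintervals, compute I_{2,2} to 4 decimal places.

I_{0,0} (trapezoid, 1 panel, h=1.4000): 0.612828
I_{1,0} (trapezoid, 2 panels, h=0.7000): 0.677854
I_{2,0} (trapezoid, 4 panels, h=0.3500): 0.695208
I_{1,1} = 0.677854 + (0.677854 − 0.612828)/3 = 0.699529
I_{2,1} = 0.695208 + (0.695208 − 0.677854)/3 = 0.700993
I_{2,2} = 0.700993 + (0.700993 − 0.699529)/15 = 0.701091

0.7011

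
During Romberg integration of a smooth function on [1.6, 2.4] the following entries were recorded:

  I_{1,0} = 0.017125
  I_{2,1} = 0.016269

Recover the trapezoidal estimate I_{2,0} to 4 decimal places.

0.0165

From I_{2,1} = (4·I_{2,0} − I_{1,0})/3, solve for I_{2,0}:
4·I_{2,0} = 3·0.016269 + 0.017125 = 0.065932
I_{2,0} = 0.016483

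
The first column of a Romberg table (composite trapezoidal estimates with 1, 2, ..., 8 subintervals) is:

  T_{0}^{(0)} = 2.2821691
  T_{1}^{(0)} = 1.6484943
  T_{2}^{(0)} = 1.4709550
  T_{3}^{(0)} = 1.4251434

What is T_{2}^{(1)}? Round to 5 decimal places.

1.41178

T_{2}^{(1)} = 1.4709550 + (1.4709550 − 1.6484943)/3 = 1.4117752
(Column j=1 coincides with Simpson's rule on the same nodes.)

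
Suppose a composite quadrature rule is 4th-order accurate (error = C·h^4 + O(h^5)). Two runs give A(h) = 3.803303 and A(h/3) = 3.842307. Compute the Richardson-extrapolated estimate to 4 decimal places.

Extrapolated value = (81·A(h/3) − A(h)) / (81 − 1)
= (81·3.842307 − 3.803303) / 80
= 307.423564 / 80 = 3.842795

3.8428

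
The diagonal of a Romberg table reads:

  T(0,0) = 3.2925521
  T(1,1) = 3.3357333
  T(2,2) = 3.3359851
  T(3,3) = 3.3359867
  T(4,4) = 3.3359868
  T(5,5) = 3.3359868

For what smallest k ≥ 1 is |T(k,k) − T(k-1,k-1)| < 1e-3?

k = 2

|T(1,1) − T(0,0)| = 0.0431812 ≥ 1e-3
|T(2,2) − T(1,1)| = 0.0002518 < 1e-3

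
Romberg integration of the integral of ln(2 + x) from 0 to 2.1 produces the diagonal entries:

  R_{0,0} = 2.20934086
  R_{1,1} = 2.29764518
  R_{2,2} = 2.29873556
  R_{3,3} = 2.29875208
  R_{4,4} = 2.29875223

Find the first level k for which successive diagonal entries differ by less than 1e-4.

|R_{1,1} − R_{0,0}| = 0.08830432 ≥ 1e-4
|R_{2,2} − R_{1,1}| = 0.00109038 ≥ 1e-4
|R_{3,3} − R_{2,2}| = 0.00001652 < 1e-4

k = 3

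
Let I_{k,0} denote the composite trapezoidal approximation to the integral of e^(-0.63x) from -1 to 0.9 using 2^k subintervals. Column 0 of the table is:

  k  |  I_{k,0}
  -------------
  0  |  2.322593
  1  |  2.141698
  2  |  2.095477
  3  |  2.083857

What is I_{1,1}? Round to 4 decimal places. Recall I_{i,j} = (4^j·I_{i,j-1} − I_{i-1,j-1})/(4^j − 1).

2.0814

I_{1,1} = (4·2.141698 − 2.322593) / 3 = 2.081400
(Column j=1 coincides with Simpson's rule on the same nodes.)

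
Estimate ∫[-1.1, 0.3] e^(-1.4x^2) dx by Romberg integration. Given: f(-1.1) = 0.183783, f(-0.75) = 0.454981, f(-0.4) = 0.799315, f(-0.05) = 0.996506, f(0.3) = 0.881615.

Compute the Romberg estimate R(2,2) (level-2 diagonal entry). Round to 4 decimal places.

R(0,0) (trapezoid, 1 panel, h=1.4000): 0.745779
R(1,0) (trapezoid, 2 panels, h=0.7000): 0.932410
R(2,0) (trapezoid, 4 panels, h=0.3500): 0.974225
R(1,1) = 0.932410 + (0.932410 − 0.745779)/3 = 0.994620
R(2,1) = 0.974225 + (0.974225 − 0.932410)/3 = 0.988163
R(2,2) = 0.988163 + (0.988163 − 0.994620)/15 = 0.987733

0.9877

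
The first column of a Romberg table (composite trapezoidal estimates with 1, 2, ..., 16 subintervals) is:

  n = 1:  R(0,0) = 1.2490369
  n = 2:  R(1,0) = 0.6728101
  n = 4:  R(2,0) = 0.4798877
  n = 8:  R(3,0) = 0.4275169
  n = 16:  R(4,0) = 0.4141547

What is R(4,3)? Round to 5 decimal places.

0.40968

Richardson extrapolation on the trapezoidal column (denominator 4−1=3):
R(2,1) = 0.4798877 + (0.4798877 − 0.6728101)/3 = 0.4155802
R(3,1) = (4·0.4275169 − 0.4798877) / 3 = 0.4100600
R(4,1) = (4·0.4141547 − 0.4275169) / 3 = 0.4097006
R(3,2) = (16·0.4100600 − 0.4155802) / 15 = 0.4096920
R(4,2) = (16·0.4097006 − 0.4100600) / 15 = 0.4096766
R(4,3) = (64·0.4096766 − 0.4096920) / 63 = 0.4096764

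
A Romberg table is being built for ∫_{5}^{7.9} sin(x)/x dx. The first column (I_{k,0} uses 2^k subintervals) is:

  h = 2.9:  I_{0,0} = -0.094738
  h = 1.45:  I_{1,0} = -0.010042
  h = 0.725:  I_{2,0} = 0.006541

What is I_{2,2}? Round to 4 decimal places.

Richardson extrapolation on the trapezoidal column (denominator 4−1=3):
I_{1,1} = (4·(-0.010042) − (-0.094738)) / 3 = 0.018190
I_{2,1} = 0.006541 + (0.006541 − (-0.010042))/3 = 0.012069
I_{2,2} = (16·0.012069 − 0.018190) / 15 = 0.011661
(Column j=1 coincides with Simpson's rule on the same nodes.)

0.0117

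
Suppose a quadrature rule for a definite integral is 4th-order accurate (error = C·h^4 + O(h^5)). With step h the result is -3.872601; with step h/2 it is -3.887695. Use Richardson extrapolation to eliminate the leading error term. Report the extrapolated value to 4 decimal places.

Extrapolated value = (16·A(h/2) − A(h)) / (16 − 1)
= (16·(-3.887695) − (-3.872601)) / 15
= -58.330519 / 15 = -3.888701

-3.8887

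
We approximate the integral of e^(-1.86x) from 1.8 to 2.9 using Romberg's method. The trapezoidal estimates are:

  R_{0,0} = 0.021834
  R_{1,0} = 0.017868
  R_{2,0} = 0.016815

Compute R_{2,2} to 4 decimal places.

0.0165

R_{1,1} = 0.017868 + (0.017868 − 0.021834)/3 = 0.016546
R_{2,1} = (4·0.016815 − 0.017868) / 3 = 0.016464
R_{2,2} = (16·0.016464 − 0.016546) / 15 = 0.016459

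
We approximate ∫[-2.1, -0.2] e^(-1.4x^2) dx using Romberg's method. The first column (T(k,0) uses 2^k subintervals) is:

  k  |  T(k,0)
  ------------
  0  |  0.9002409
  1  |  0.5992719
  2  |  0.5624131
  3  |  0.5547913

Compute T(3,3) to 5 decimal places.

T(1,1) = 0.5992719 + (0.5992719 − 0.9002409)/3 = 0.4989489
T(2,1) = (4·0.5624131 − 0.5992719) / 3 = 0.5501268
T(3,1) = 0.5547913 + (0.5547913 − 0.5624131)/3 = 0.5522507
T(2,2) = (16·0.5501268 − 0.4989489) / 15 = 0.5535387
T(3,2) = 0.5522507 + (0.5522507 − 0.5501268)/15 = 0.5523923
T(3,3) = 0.5523923 + (0.5523923 − 0.5535387)/63 = 0.5523741

0.55237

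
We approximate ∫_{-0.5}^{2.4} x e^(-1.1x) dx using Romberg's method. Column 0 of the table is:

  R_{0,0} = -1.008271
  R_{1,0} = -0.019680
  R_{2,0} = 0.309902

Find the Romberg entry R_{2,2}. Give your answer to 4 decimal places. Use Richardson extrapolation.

Richardson extrapolation on the trapezoidal column (denominator 4−1=3):
R_{1,1} = -0.019680 + (-0.019680 − (-1.008271))/3 = 0.309850
R_{2,1} = 0.309902 + (0.309902 − (-0.019680))/3 = 0.419763
R_{2,2} = 0.419763 + (0.419763 − 0.309850)/15 = 0.427091
(Column j=1 coincides with Simpson's rule on the same nodes.)

0.4271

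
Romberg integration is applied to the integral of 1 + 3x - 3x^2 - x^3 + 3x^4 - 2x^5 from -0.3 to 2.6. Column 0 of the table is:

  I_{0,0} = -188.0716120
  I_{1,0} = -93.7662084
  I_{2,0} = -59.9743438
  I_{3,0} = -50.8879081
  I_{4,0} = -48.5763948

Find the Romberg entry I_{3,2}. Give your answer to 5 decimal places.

I_{2,1} = (4·(-59.9743438) − (-93.7662084)) / 3 = -48.7103889
I_{3,1} = (4·(-50.8879081) − (-59.9743438)) / 3 = -47.8590962
I_{3,2} = -47.8590962 + (-47.8590962 − (-48.7103889))/15 = -47.8023434

-47.80234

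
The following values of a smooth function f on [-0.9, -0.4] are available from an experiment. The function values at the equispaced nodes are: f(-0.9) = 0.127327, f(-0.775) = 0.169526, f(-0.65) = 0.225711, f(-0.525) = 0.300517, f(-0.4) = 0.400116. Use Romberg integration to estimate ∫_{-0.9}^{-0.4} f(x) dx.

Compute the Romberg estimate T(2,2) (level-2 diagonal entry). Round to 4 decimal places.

T(0,0) (trapezoid, 1 panel, h=0.5000): 0.131861
T(1,0) (trapezoid, 2 panels, h=0.2500): 0.122358
T(2,0) (trapezoid, 4 panels, h=0.1250): 0.119934
T(1,1) = 0.122358 + (0.122358 − 0.131861)/3 = 0.119190
T(2,1) = 0.119934 + (0.119934 − 0.122358)/3 = 0.119126
T(2,2) = 0.119126 + (0.119126 − 0.119190)/15 = 0.119122

0.1191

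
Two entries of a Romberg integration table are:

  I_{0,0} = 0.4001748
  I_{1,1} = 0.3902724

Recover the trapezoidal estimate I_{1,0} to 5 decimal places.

0.39275

From I_{1,1} = (4·I_{1,0} − I_{0,0})/3, solve for I_{1,0}:
4·I_{1,0} = 3·0.3902724 + 0.4001748 = 1.5709920
I_{1,0} = 0.3927480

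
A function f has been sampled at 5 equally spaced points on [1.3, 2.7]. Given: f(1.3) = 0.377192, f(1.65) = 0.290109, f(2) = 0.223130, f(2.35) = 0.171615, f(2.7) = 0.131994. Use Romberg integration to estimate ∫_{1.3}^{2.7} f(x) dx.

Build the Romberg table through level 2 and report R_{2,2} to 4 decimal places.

0.3269

R_{0,0} (trapezoid, 1 panel, h=1.4000): 0.356430
R_{1,0} (trapezoid, 2 panels, h=0.7000): 0.334406
R_{2,0} (trapezoid, 4 panels, h=0.3500): 0.328806
R_{1,1} = 0.334406 + (0.334406 − 0.356430)/3 = 0.327065
R_{2,1} = 0.328806 + (0.328806 − 0.334406)/3 = 0.326939
R_{2,2} = 0.326939 + (0.326939 − 0.327065)/15 = 0.326931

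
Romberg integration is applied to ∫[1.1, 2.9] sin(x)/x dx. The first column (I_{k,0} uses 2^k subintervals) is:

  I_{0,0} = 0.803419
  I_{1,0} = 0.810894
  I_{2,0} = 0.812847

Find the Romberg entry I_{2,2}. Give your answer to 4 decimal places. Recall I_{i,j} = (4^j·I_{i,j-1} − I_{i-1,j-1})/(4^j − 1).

Richardson extrapolation on the trapezoidal column (denominator 4−1=3):
I_{1,1} = (4·0.810894 − 0.803419) / 3 = 0.813386
I_{2,1} = (4·0.812847 − 0.810894) / 3 = 0.813498
I_{2,2} = (16·0.813498 − 0.813386) / 15 = 0.813505

0.8135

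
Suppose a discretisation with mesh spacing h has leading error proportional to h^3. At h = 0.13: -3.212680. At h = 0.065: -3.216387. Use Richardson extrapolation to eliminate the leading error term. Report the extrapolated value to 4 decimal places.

-3.2169

Extrapolated value = (8·A(h/2) − A(h)) / (8 − 1)
= (8·(-3.216387) − (-3.212680)) / 7
= -22.518416 / 7 = -3.216917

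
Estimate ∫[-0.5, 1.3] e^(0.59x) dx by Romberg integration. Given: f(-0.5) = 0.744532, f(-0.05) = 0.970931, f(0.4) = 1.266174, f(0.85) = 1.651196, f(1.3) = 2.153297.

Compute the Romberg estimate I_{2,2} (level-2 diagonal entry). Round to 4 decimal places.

I_{0,0} (trapezoid, 1 panel, h=1.8000): 2.608046
I_{1,0} (trapezoid, 2 panels, h=0.9000): 2.443580
I_{2,0} (trapezoid, 4 panels, h=0.4500): 2.401747
I_{1,1} = 2.443580 + (2.443580 − 2.608046)/3 = 2.388758
I_{2,1} = 2.401747 + (2.401747 − 2.443580)/3 = 2.387803
I_{2,2} = 2.387803 + (2.387803 − 2.388758)/15 = 2.387739

2.3877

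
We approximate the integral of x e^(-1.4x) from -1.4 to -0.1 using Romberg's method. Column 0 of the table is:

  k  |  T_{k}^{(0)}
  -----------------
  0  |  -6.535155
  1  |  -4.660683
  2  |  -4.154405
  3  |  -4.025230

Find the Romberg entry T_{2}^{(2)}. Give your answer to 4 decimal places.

-3.9823

T_{1}^{(1)} = -4.660683 + (-4.660683 − (-6.535155))/3 = -4.035859
T_{2}^{(1)} = -4.154405 + (-4.154405 − (-4.660683))/3 = -3.985646
T_{2}^{(2)} = -3.985646 + (-3.985646 − (-4.035859))/15 = -3.982298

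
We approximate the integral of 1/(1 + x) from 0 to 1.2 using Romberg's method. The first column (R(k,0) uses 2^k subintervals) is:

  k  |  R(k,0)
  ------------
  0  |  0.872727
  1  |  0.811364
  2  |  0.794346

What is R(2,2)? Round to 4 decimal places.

0.7885

R(1,1) = 0.811364 + (0.811364 − 0.872727)/3 = 0.790910
R(2,1) = 0.794346 + (0.794346 − 0.811364)/3 = 0.788673
R(2,2) = 0.788673 + (0.788673 − 0.790910)/15 = 0.788524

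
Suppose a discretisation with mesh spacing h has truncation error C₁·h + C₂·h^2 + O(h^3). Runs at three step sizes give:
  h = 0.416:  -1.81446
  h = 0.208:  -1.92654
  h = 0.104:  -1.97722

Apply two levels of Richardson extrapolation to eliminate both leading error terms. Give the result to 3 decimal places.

-2.024

First eliminate the h term (factor 2^1 = 2):
  B₁ = (2·(-1.92654) − (-1.81446))/1 = -2.03862
  B₂ = (2·(-1.97722) − (-1.92654))/1 = -2.02790
Then eliminate the h^2 term (factor 2^2 = 4):
  (4·(-2.02790) − (-2.03862))/3 = -2.02433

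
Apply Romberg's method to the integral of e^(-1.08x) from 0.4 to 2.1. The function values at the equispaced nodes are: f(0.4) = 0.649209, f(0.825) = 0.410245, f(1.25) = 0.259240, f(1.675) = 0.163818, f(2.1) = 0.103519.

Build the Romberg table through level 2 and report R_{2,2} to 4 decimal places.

0.5053

R_{0,0} (trapezoid, 1 panel, h=1.7000): 0.639819
R_{1,0} (trapezoid, 2 panels, h=0.8500): 0.540263
R_{2,0} (trapezoid, 4 panels, h=0.4250): 0.514108
R_{1,1} = 0.540263 + (0.540263 − 0.639819)/3 = 0.507078
R_{2,1} = 0.514108 + (0.514108 − 0.540263)/3 = 0.505390
R_{2,2} = 0.505390 + (0.505390 − 0.507078)/15 = 0.505277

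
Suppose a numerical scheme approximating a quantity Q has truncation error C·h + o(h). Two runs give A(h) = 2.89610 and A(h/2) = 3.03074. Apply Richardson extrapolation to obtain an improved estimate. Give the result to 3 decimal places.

The leading error scales as h; refining by a factor of 2 reduces it by 2^1 = 2.
Extrapolated value = (2·A(h/2) − A(h)) / (2 − 1)
= (2·3.03074 − 2.89610) / 1
= 3.16538 / 1 = 3.16538

3.165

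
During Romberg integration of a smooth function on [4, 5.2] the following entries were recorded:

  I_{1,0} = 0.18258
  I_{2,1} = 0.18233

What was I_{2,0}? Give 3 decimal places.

0.182

From I_{2,1} = (4·I_{2,0} − I_{1,0})/3, solve for I_{2,0}:
4·I_{2,0} = 3·0.18233 + 0.18258 = 0.72957
I_{2,0} = 0.18239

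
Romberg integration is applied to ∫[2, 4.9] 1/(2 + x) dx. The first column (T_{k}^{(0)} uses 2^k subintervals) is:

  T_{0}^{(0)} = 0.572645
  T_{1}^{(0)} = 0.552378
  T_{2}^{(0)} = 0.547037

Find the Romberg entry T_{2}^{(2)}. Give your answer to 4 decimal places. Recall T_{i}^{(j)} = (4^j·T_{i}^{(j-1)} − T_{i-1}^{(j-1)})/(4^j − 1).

0.5452

Richardson extrapolation on the trapezoidal column (denominator 4−1=3):
T_{1}^{(1)} = (4·0.552378 − 0.572645) / 3 = 0.545622
T_{2}^{(1)} = (4·0.547037 − 0.552378) / 3 = 0.545257
T_{2}^{(2)} = (16·0.545257 − 0.545622) / 15 = 0.545233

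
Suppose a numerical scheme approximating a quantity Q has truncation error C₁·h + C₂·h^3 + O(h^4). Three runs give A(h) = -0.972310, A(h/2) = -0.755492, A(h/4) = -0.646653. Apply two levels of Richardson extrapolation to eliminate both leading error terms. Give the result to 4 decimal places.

First eliminate the h term (factor 2^1 = 2):
  B₁ = (2·(-0.755492) − (-0.972310))/1 = -0.538674
  B₂ = (2·(-0.646653) − (-0.755492))/1 = -0.537814
Then eliminate the h^3 term (factor 2^3 = 8):
  (8·(-0.537814) − (-0.538674))/7 = -0.537691

-0.5377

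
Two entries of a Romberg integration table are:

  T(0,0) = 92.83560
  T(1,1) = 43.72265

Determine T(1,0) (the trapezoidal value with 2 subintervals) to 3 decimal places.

56.001

From T(1,1) = (4·T(1,0) − T(0,0))/3, solve for T(1,0):
4·T(1,0) = 3·43.72265 + 92.83560 = 224.00355
T(1,0) = 56.00089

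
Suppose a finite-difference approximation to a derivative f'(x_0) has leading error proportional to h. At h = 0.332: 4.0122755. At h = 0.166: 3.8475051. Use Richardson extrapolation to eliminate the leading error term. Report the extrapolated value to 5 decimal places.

3.68273

The leading error scales as h; refining by a factor of 2 reduces it by 2^1 = 2.
Extrapolated value = (2·A(h/2) − A(h)) / (2 − 1)
= (2·3.8475051 − 4.0122755) / 1
= 3.6827347 / 1 = 3.6827347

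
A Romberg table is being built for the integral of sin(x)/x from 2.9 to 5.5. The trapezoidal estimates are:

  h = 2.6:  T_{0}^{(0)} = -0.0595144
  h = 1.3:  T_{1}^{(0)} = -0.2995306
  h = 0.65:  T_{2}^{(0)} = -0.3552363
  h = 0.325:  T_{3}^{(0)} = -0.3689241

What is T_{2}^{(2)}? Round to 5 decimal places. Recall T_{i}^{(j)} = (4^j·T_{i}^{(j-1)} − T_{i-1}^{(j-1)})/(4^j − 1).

-0.37342

Richardson extrapolation on the trapezoidal column (denominator 4−1=3):
T_{1}^{(1)} = -0.2995306 + (-0.2995306 − (-0.0595144))/3 = -0.3795360
T_{2}^{(1)} = (4·(-0.3552363) − (-0.2995306)) / 3 = -0.3738049
T_{2}^{(2)} = (16·(-0.3738049) − (-0.3795360)) / 15 = -0.3734228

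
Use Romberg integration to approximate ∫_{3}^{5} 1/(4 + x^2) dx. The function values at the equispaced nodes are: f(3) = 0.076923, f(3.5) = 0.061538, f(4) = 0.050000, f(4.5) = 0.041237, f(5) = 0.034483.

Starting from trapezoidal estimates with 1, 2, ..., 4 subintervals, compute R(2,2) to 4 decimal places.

R(0,0) (trapezoid, 1 panel, h=2.0000): 0.111406
R(1,0) (trapezoid, 2 panels, h=1.0000): 0.105703
R(2,0) (trapezoid, 4 panels, h=0.5000): 0.104239
R(1,1) = 0.105703 + (0.105703 − 0.111406)/3 = 0.103802
R(2,1) = 0.104239 + (0.104239 − 0.105703)/3 = 0.103751
R(2,2) = 0.103751 + (0.103751 − 0.103802)/15 = 0.103748

0.1037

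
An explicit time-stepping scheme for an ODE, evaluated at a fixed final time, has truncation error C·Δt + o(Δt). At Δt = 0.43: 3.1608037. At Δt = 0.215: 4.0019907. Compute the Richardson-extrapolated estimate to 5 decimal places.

The leading error scales as Δt; refining by a factor of 2 reduces it by 2^1 = 2.
Extrapolated value = (2·A(Δt/2) − A(Δt)) / (2 − 1)
= (2·4.0019907 − 3.1608037) / 1
= 4.8431777 / 1 = 4.8431777

4.84318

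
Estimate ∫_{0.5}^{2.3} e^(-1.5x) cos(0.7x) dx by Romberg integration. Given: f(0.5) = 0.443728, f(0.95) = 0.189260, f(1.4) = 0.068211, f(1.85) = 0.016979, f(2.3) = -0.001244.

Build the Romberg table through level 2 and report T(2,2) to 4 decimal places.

0.2103

T(0,0) (trapezoid, 1 panel, h=1.8000): 0.398236
T(1,0) (trapezoid, 2 panels, h=0.9000): 0.260508
T(2,0) (trapezoid, 4 panels, h=0.4500): 0.223061
T(1,1) = 0.260508 + (0.260508 − 0.398236)/3 = 0.214599
T(2,1) = 0.223061 + (0.223061 − 0.260508)/3 = 0.210579
T(2,2) = 0.210579 + (0.210579 − 0.214599)/15 = 0.210311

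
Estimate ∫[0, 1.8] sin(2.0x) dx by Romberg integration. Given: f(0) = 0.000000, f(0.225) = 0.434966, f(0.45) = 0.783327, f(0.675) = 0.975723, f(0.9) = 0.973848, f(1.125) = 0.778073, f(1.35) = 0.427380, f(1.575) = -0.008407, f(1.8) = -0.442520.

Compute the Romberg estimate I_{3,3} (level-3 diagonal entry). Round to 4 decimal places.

0.9484

I_{0,0} (trapezoid, 1 panel, h=1.8000): -0.398268
I_{1,0} (trapezoid, 2 panels, h=0.9000): 0.677329
I_{2,0} (trapezoid, 4 panels, h=0.4500): 0.883483
I_{3,0} (trapezoid, 8 panels, h=0.2250): 0.932321
I_{1,1} = 0.677329 + (0.677329 − (-0.398268))/3 = 1.035861
I_{2,1} = 0.883483 + (0.883483 − 0.677329)/3 = 0.952201
I_{3,1} = 0.932321 + (0.932321 − 0.883483)/3 = 0.948600
I_{2,2} = 0.952201 + (0.952201 − 1.035861)/15 = 0.946624
I_{3,2} = 0.948600 + (0.948600 − 0.952201)/15 = 0.948360
I_{3,3} = 0.948360 + (0.948360 − 0.946624)/63 = 0.948388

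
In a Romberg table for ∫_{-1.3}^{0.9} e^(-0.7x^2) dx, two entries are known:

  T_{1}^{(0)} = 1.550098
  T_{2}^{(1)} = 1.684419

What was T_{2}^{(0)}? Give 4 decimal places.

1.6508

From T_{2}^{(1)} = (4·T_{2}^{(0)} − T_{1}^{(0)})/3, solve for T_{2}^{(0)}:
4·T_{2}^{(0)} = 3·1.684419 + 1.550098 = 6.603355
T_{2}^{(0)} = 1.650839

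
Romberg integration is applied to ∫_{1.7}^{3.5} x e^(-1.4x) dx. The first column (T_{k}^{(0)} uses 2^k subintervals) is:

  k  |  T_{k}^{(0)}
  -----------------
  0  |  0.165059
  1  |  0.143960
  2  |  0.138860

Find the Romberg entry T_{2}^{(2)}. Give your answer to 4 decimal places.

0.1372

Richardson extrapolation on the trapezoidal column (denominator 4−1=3):
T_{1}^{(1)} = 0.143960 + (0.143960 − 0.165059)/3 = 0.136927
T_{2}^{(1)} = 0.138860 + (0.138860 − 0.143960)/3 = 0.137160
T_{2}^{(2)} = 0.137160 + (0.137160 − 0.136927)/15 = 0.137176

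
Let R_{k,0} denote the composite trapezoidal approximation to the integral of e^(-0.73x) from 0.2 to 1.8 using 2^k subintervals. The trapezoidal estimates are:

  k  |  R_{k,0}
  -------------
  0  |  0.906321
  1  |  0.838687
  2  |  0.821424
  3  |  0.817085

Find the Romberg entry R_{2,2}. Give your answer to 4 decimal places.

0.8156

R_{1,1} = 0.838687 + (0.838687 − 0.906321)/3 = 0.816142
R_{2,1} = 0.821424 + (0.821424 − 0.838687)/3 = 0.815670
R_{2,2} = 0.815670 + (0.815670 − 0.816142)/15 = 0.815639
(Column j=1 coincides with Simpson's rule on the same nodes.)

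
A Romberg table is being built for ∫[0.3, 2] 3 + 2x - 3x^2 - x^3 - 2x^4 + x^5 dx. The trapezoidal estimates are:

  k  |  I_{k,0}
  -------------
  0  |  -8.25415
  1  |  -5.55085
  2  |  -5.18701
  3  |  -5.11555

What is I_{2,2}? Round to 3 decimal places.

Richardson extrapolation on the trapezoidal column (denominator 4−1=3):
I_{1,1} = (4·(-5.55085) − (-8.25415)) / 3 = -4.64975
I_{2,1} = -5.18701 + (-5.18701 − (-5.55085))/3 = -5.06573
I_{2,2} = (16·(-5.06573) − (-4.64975)) / 15 = -5.09346

-5.093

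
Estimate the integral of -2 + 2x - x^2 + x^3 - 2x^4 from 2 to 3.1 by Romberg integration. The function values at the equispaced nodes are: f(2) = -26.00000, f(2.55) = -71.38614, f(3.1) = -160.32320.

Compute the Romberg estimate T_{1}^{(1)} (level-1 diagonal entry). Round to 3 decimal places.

T_{0}^{(0)} (trapezoid, 1 panel, h=1.1000): -102.47776
T_{1}^{(0)} (trapezoid, 2 panels, h=0.5500): -90.50126
T_{1}^{(1)} = -90.50126 + (-90.50126 − (-102.47776))/3 = -86.50909

-86.509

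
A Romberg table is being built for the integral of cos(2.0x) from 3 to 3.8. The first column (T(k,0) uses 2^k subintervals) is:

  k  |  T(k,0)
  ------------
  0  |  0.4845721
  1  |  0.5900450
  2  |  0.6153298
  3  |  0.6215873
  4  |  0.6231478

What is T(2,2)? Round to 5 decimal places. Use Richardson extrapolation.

T(1,1) = (4·0.5900450 − 0.4845721) / 3 = 0.6252026
T(2,1) = 0.6153298 + (0.6153298 − 0.5900450)/3 = 0.6237581
T(2,2) = (16·0.6237581 − 0.6252026) / 15 = 0.6236618

0.62366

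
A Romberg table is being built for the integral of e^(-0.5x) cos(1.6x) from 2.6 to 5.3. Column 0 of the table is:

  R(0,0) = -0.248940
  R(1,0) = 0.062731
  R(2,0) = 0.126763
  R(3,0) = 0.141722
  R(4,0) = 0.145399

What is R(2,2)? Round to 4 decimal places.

0.1469

R(1,1) = (4·0.062731 − (-0.248940)) / 3 = 0.166621
R(2,1) = 0.126763 + (0.126763 − 0.062731)/3 = 0.148107
R(2,2) = (16·0.148107 − 0.166621) / 15 = 0.146873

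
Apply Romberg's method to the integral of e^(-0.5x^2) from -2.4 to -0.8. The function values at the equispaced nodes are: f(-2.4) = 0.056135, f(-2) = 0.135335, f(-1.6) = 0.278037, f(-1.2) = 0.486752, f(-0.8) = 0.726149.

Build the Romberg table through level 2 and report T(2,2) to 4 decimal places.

T(0,0) (trapezoid, 1 panel, h=1.6000): 0.625827
T(1,0) (trapezoid, 2 panels, h=0.8000): 0.535343
T(2,0) (trapezoid, 4 panels, h=0.4000): 0.516506
T(1,1) = 0.535343 + (0.535343 − 0.625827)/3 = 0.505182
T(2,1) = 0.516506 + (0.516506 − 0.535343)/3 = 0.510227
T(2,2) = 0.510227 + (0.510227 − 0.505182)/15 = 0.510563

0.5106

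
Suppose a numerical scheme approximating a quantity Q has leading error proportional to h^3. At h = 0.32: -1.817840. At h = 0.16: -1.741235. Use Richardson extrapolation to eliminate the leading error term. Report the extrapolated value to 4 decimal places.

The leading error scales as h^3; refining by a factor of 2 reduces it by 2^3 = 8.
Extrapolated value = (8·A(h/2) − A(h)) / (8 − 1)
= (8·(-1.741235) − (-1.817840)) / 7
= -12.112040 / 7 = -1.730291

-1.7303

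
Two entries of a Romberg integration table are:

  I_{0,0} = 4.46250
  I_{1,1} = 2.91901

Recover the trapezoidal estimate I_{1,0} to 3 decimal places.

3.305

From I_{1,1} = (4·I_{1,0} − I_{0,0})/3, solve for I_{1,0}:
4·I_{1,0} = 3·2.91901 + 4.46250 = 13.21953
I_{1,0} = 3.30488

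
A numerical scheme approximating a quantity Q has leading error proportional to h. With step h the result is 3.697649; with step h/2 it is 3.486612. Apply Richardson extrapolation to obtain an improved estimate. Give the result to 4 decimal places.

3.2756

Extrapolated value = (2·A(h/2) − A(h)) / (2 − 1)
= (2·3.486612 − 3.697649) / 1
= 3.275575 / 1 = 3.275575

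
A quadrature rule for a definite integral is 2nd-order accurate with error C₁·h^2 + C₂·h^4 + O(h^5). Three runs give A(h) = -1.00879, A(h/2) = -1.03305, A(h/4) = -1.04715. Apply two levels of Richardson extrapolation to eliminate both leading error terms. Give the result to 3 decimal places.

First eliminate the h^2 term (factor 2^2 = 4):
  B₁ = (4·(-1.03305) − (-1.00879))/3 = -1.04114
  B₂ = (4·(-1.04715) − (-1.03305))/3 = -1.05185
Then eliminate the h^4 term (factor 2^4 = 16):
  (16·(-1.05185) − (-1.04114))/15 = -1.05256

-1.053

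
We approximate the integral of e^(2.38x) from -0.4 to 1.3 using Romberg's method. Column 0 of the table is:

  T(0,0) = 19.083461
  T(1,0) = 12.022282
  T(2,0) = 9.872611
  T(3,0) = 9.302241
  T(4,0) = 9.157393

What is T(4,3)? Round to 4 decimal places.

9.1089

T(2,1) = 9.872611 + (9.872611 − 12.022282)/3 = 9.156054
T(3,1) = (4·9.302241 − 9.872611) / 3 = 9.112118
T(4,1) = 9.157393 + (9.157393 − 9.302241)/3 = 9.109110
T(3,2) = (16·9.112118 − 9.156054) / 15 = 9.109189
T(4,2) = (16·9.109110 − 9.112118) / 15 = 9.108909
T(4,3) = (64·9.108909 − 9.109189) / 63 = 9.108905
(Column j=1 coincides with Simpson's rule on the same nodes.)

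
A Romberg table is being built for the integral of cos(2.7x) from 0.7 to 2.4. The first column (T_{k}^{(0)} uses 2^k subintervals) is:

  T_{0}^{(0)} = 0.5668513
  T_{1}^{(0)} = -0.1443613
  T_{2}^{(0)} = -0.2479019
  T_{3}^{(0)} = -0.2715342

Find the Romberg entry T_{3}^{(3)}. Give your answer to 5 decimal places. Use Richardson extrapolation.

-0.27927

Richardson extrapolation on the trapezoidal column (denominator 4−1=3):
T_{1}^{(1)} = (4·(-0.1443613) − 0.5668513) / 3 = -0.3814322
T_{2}^{(1)} = -0.2479019 + (-0.2479019 − (-0.1443613))/3 = -0.2824154
T_{3}^{(1)} = -0.2715342 + (-0.2715342 − (-0.2479019))/3 = -0.2794116
T_{2}^{(2)} = -0.2824154 + (-0.2824154 − (-0.3814322))/15 = -0.2758143
T_{3}^{(2)} = -0.2794116 + (-0.2794116 − (-0.2824154))/15 = -0.2792113
T_{3}^{(3)} = (64·(-0.2792113) − (-0.2758143)) / 63 = -0.2792652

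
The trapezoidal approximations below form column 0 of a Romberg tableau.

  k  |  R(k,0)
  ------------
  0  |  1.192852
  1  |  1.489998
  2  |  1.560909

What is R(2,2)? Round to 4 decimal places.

1.5842

Richardson extrapolation on the trapezoidal column (denominator 4−1=3):
R(1,1) = 1.489998 + (1.489998 − 1.192852)/3 = 1.589047
R(2,1) = (4·1.560909 − 1.489998) / 3 = 1.584546
R(2,2) = 1.584546 + (1.584546 − 1.589047)/15 = 1.584246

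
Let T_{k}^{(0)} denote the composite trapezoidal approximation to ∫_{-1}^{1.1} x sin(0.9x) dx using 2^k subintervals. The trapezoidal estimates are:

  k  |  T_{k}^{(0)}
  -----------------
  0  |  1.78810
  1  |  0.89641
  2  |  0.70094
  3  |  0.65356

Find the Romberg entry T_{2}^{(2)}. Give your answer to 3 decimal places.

Richardson extrapolation on the trapezoidal column (denominator 4−1=3):
T_{1}^{(1)} = 0.89641 + (0.89641 − 1.78810)/3 = 0.59918
T_{2}^{(1)} = (4·0.70094 − 0.89641) / 3 = 0.63578
T_{2}^{(2)} = 0.63578 + (0.63578 − 0.59918)/15 = 0.63822

0.638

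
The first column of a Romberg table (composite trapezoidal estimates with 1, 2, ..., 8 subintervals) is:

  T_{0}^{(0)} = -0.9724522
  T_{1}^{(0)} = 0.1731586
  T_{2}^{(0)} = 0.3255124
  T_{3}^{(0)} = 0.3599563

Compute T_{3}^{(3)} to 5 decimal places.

0.37122

Richardson extrapolation on the trapezoidal column (denominator 4−1=3):
T_{1}^{(1)} = (4·0.1731586 − (-0.9724522)) / 3 = 0.5550289
T_{2}^{(1)} = (4·0.3255124 − 0.1731586) / 3 = 0.3762970
T_{3}^{(1)} = (4·0.3599563 − 0.3255124) / 3 = 0.3714376
T_{2}^{(2)} = (16·0.3762970 − 0.5550289) / 15 = 0.3643815
T_{3}^{(2)} = 0.3714376 + (0.3714376 − 0.3762970)/15 = 0.3711136
T_{3}^{(3)} = 0.3711136 + (0.3711136 − 0.3643815)/63 = 0.3712205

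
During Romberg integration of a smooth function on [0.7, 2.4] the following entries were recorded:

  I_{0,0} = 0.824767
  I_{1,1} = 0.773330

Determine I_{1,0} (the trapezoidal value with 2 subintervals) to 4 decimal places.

0.7862

From I_{1,1} = (4·I_{1,0} − I_{0,0})/3, solve for I_{1,0}:
4·I_{1,0} = 3·0.773330 + 0.824767 = 3.144757
I_{1,0} = 0.786189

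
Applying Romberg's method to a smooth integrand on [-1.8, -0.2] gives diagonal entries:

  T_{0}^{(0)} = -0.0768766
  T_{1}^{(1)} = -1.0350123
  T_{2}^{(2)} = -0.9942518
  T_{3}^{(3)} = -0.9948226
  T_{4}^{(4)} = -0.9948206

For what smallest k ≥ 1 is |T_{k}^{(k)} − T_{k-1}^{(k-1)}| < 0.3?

k = 2

|T_{1}^{(1)} − T_{0}^{(0)}| = 0.9581357 ≥ 0.3
|T_{2}^{(2)} − T_{1}^{(1)}| = 0.0407605 < 0.3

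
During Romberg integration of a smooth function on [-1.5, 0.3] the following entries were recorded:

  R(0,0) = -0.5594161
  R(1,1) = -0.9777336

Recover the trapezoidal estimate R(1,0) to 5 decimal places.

From R(1,1) = (4·R(1,0) − R(0,0))/3, solve for R(1,0):
4·R(1,0) = 3·(-0.9777336) + (-0.5594161) = -3.4926169
R(1,0) = -0.8731542

-0.87315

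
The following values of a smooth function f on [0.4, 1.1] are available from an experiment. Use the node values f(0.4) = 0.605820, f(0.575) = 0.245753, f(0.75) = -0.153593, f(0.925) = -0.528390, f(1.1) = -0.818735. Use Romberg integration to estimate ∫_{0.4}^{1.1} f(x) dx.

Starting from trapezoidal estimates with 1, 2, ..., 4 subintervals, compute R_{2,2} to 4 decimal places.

R_{0,0} (trapezoid, 1 panel, h=0.7000): -0.074520
R_{1,0} (trapezoid, 2 panels, h=0.3500): -0.091018
R_{2,0} (trapezoid, 4 panels, h=0.1750): -0.094970
R_{1,1} = -0.091018 + (-0.091018 − (-0.074520))/3 = -0.096517
R_{2,1} = -0.094970 + (-0.094970 − (-0.091018))/3 = -0.096287
R_{2,2} = -0.096287 + (-0.096287 − (-0.096517))/15 = -0.096272

-0.0963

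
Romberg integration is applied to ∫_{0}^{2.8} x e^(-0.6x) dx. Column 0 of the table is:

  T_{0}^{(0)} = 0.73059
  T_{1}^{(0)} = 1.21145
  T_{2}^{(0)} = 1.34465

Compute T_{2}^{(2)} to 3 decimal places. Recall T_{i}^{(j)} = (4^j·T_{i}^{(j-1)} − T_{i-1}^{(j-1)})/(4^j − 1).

1.390

Richardson extrapolation on the trapezoidal column (denominator 4−1=3):
T_{1}^{(1)} = 1.21145 + (1.21145 − 0.73059)/3 = 1.37174
T_{2}^{(1)} = 1.34465 + (1.34465 − 1.21145)/3 = 1.38905
T_{2}^{(2)} = (16·1.38905 − 1.37174) / 15 = 1.39020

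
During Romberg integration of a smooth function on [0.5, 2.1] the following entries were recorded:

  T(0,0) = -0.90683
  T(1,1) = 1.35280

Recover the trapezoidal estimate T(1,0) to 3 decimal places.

From T(1,1) = (4·T(1,0) − T(0,0))/3, solve for T(1,0):
4·T(1,0) = 3·1.35280 + (-0.90683) = 3.15157
T(1,0) = 0.78789

0.788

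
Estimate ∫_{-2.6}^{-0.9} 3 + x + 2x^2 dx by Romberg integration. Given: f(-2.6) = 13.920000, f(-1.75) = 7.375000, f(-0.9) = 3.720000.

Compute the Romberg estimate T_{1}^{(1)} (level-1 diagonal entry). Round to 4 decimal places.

13.3563

T_{0}^{(0)} (trapezoid, 1 panel, h=1.7000): 14.994000
T_{1}^{(0)} (trapezoid, 2 panels, h=0.8500): 13.765750
T_{1}^{(1)} = 13.765750 + (13.765750 − 14.994000)/3 = 13.356333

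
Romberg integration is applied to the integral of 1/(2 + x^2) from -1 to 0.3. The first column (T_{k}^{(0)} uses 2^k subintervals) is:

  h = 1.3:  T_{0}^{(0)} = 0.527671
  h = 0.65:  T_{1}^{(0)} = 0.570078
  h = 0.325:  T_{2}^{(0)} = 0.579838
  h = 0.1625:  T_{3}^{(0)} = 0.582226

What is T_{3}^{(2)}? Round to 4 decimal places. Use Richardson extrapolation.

0.5830

Richardson extrapolation on the trapezoidal column (denominator 4−1=3):
T_{2}^{(1)} = (4·0.579838 − 0.570078) / 3 = 0.583091
T_{3}^{(1)} = (4·0.582226 − 0.579838) / 3 = 0.583022
T_{3}^{(2)} = (16·0.583022 − 0.583091) / 15 = 0.583017
(Column j=1 coincides with Simpson's rule on the same nodes.)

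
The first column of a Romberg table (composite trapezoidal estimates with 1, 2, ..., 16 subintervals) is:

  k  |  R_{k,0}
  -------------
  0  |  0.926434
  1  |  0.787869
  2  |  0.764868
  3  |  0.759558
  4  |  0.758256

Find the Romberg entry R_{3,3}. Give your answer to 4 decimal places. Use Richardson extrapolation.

Richardson extrapolation on the trapezoidal column (denominator 4−1=3):
R_{1,1} = (4·0.787869 − 0.926434) / 3 = 0.741681
R_{2,1} = (4·0.764868 − 0.787869) / 3 = 0.757201
R_{3,1} = (4·0.759558 − 0.764868) / 3 = 0.757788
R_{2,2} = 0.757201 + (0.757201 − 0.741681)/15 = 0.758236
R_{3,2} = 0.757788 + (0.757788 − 0.757201)/15 = 0.757827
R_{3,3} = (64·0.757827 − 0.758236) / 63 = 0.757821
(Column j=1 coincides with Simpson's rule on the same nodes.)

0.7578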